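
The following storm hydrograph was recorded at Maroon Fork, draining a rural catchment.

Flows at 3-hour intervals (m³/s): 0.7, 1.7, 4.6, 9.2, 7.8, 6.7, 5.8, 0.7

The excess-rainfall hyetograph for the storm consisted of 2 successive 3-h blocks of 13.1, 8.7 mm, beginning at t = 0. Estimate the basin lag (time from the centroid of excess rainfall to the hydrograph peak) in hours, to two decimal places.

t_L ≈ 6.30 h

Centroid of excess rainfall: t_c = Σ P_i·t̄_i / ΣP_i = 2.6972 h (block centres at 1.5, 4.5 h).
Hydrograph peak occurs at t = 9 h, so basin lag t_L = 9 − 2.6972 = 6.30 h.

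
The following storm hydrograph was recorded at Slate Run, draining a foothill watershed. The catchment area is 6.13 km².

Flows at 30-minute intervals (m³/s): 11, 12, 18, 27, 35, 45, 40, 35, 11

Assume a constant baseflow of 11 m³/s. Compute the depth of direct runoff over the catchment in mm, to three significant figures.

Direct runoff: 0.0, 1.0, 7.0, 16.0, 24.0, 34.0, 29.0, 24.0, 0.0 m³/s; ΣQ_DR = 135.0 m³/s.
V = ΣQ_DR · Δt = 135.0 × 1800 s = 2.430 × 10^5 m³.
Over A = 6.13 km², depth = V / A = 39.6 mm.

d ≈ 39.6 mm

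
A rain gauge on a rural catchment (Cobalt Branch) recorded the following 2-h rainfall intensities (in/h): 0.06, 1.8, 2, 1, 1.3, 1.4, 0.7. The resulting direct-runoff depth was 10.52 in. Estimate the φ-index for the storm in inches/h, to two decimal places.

Only the 6 blocks with intensity above φ contribute runoff: 1.8, 2, 1, 1.3, 1.4, 0.7 in/h.
Σ(I−φ)·Δt = d  ⇒  (1.8+2+1+1.3+1.4+0.7 − 6φ)·2 = 10.52
φ = (8.200 − 10.52/2) / 6 = 0.49 in/h.

φ ≈ 0.49 in/h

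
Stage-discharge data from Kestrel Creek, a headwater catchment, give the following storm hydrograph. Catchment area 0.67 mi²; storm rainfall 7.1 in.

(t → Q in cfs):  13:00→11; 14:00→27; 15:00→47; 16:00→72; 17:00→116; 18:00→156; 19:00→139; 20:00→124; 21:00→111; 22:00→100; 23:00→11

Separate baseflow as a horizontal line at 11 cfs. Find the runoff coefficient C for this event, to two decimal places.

ΣQ_DR = 793.0 cfs; V = ΣQ_DR·Δt = 2.855 × 10^6 ft³.
Runoff depth d = V / A = 1.834 in.
C = d / P = 1.834 / 7.1 = 0.26.

C ≈ 0.26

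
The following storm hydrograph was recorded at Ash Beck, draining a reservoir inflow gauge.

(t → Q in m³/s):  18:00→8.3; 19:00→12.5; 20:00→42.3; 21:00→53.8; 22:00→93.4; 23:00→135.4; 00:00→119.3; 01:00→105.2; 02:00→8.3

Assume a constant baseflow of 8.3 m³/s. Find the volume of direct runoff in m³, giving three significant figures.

Direct-runoff ordinates (Q − Q_b): 0.0, 4.2, 34.0, 45.5, 85.1, 127.1, 111.0, 96.9, 0.0 m³/s.
ΣQ_DR = 503.8 m³/s.
With Δt = 1 h = 3600 s, V = ΣQ_DR · Δt = 503.8 × 3600 = 1.81 × 10^6 m³.

V ≈ 1.81 × 10^6 m³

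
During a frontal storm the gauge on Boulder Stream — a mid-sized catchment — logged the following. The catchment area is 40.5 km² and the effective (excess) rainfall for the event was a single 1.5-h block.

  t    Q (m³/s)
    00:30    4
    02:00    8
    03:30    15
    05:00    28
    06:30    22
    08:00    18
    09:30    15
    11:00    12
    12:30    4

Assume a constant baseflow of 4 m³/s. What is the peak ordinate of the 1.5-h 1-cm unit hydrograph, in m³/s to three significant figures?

U_p ≈ 20.0 m³/s

Direct runoff: 0.0, 4.0, 11.0, 24.0, 18.0, 14.0, 11.0, 8.0, 0.0 m³/s; ΣQ_DR = 90.00 m³/s, peak = 24.0 m³/s.
Runoff depth d = ΣQ_DR·Δt / A = 90.00 × 5400 / (40.5 km²) = 12.00 mm.
The 1-cm UH is the DRH scaled by (10 mm)/d, so U_p = 24.0 × 10/12.00 = 20.0 m³/s.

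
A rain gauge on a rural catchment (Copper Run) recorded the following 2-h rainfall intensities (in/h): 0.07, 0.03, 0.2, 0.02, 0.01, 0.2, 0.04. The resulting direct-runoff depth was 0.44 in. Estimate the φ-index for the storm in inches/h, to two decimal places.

Only the 2 blocks with intensity above φ contribute runoff: 0.2, 0.2 in/h.
Σ(I−φ)·Δt = d  ⇒  (0.2+0.2 − 2φ)·2 = 0.44
φ = (0.4000 − 0.44/2) / 2 = 0.09 in/h.

φ ≈ 0.09 in/h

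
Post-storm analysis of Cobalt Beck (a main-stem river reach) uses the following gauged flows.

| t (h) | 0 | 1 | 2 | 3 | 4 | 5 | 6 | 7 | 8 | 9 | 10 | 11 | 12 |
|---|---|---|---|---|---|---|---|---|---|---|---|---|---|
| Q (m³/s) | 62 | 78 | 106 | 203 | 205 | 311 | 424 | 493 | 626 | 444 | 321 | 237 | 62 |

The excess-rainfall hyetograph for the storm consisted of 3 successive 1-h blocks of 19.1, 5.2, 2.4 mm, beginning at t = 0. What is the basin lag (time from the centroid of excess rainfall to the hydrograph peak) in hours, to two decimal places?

t_L ≈ 7.13 h

Centroid of excess rainfall: t_c = Σ P_i·t̄_i / ΣP_i = 0.8745 h (block centres at 0.5, 1.5, 2.5 h).
Hydrograph peak occurs at t = 8 h, so basin lag t_L = 8 − 0.8745 = 7.13 h.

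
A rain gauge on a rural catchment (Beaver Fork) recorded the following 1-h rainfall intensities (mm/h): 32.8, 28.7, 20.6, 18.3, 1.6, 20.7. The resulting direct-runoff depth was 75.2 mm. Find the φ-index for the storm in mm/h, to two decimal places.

Only the 5 blocks with intensity above φ contribute runoff: 32.8, 28.7, 20.6, 18.3, 20.7 mm/h.
Σ(I−φ)·Δt = d  ⇒  (32.8+28.7+20.6+18.3+20.7 − 5φ)·1 = 75.2
φ = (121.1 − 75.2/1) / 5 = 9.18 mm/h.

φ ≈ 9.18 mm/h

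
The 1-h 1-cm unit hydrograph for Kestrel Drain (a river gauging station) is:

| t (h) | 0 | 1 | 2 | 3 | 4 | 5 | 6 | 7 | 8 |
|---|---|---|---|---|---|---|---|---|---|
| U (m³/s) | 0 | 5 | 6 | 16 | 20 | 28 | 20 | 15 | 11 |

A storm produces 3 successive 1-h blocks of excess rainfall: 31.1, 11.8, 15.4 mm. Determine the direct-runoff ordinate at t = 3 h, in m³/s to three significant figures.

Q ≈ 64.5 m³/s

By discrete convolution, Q_j = Σ (P_i / 10 mm) · U_{j−i}.
At t = 3 h (j=3): Q = (31.1/10)·16 + (11.8/10)·6 + (15.4/10)·5 = 64.5 m³/s.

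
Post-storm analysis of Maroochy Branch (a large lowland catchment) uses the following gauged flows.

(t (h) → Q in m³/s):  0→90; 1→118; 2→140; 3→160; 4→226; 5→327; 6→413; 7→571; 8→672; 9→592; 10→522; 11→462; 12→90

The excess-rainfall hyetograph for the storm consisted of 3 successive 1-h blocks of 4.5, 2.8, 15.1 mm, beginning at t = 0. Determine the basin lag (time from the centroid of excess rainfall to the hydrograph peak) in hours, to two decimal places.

t_L ≈ 6.03 h

Centroid of excess rainfall: t_c = Σ P_i·t̄_i / ΣP_i = 1.9732 h (block centres at 0.5, 1.5, 2.5 h).
Hydrograph peak occurs at t = 8 h, so basin lag t_L = 8 − 1.9732 = 6.03 h.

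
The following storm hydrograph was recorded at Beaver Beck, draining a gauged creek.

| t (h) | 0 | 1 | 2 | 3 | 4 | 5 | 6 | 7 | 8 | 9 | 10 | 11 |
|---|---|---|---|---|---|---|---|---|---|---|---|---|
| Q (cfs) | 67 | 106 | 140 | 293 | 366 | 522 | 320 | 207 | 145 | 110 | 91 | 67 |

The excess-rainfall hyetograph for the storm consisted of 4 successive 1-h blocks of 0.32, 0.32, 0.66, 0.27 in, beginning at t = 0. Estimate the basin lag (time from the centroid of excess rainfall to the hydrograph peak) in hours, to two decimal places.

t_L ≈ 2.94 h

Centroid of excess rainfall: t_c = Σ P_i·t̄_i / ΣP_i = 2.0605 h (block centres at 0.5, 1.5, 2.5, 3.5 h).
Hydrograph peak occurs at t = 5 h, so basin lag t_L = 5 − 2.0605 = 2.94 h.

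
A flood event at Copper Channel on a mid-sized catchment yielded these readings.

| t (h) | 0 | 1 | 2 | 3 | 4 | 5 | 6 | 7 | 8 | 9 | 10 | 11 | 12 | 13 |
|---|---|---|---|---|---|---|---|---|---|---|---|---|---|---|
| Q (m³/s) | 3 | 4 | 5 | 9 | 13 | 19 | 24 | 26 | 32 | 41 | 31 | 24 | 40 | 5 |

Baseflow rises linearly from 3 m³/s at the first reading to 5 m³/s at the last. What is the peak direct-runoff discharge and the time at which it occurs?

Subtracting baseflow gives direct-runoff ordinates: 0.00, 0.85, 1.69, 5.54, 9.38, 15.23, 20.08, 21.92, 27.77, 36.62, 26.46, 19.31, 35.15, 0.00 m³/s.
The maximum is 36.62 m³/s, occurring at the reading for t = 9 h.

Q_p = 36.62 m³/s at t = 9 h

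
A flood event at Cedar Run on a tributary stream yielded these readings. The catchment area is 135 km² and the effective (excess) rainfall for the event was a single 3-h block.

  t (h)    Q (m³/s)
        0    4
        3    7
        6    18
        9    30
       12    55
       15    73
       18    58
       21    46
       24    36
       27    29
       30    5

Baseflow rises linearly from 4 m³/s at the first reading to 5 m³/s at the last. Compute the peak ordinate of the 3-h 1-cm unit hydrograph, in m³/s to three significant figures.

Direct runoff: 0.00, 2.90, 13.80, 25.70, 50.60, 68.50, 53.40, 41.30, 31.20, 24.10, 0.00 m³/s; ΣQ_DR = 311.5 m³/s, peak = 68.50 m³/s.
Runoff depth d = ΣQ_DR·Δt / A = 311.5 × 10800 / (135 km²) = 24.92 mm.
The 1-cm UH is the DRH scaled by (10 mm)/d, so U_p = 68.50 × 10/24.92 = 27.5 m³/s.

U_p ≈ 27.5 m³/s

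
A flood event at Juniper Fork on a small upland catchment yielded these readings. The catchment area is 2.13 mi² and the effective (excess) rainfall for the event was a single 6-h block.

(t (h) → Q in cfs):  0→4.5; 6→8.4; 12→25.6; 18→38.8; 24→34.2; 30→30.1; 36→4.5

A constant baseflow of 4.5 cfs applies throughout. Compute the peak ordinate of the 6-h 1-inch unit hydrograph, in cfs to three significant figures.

Direct runoff: 0.0, 3.9, 21.1, 34.3, 29.7, 25.6, 0.0 cfs; ΣQ_DR = 114.6 cfs, peak = 34.3 cfs.
Runoff depth d = ΣQ_DR·Δt / A = 114.6 × 21600 / (2.13 mi²) = 0.5002 in.
The 1-inch UH is the DRH scaled by (1 in)/d, so U_p = 34.3 × 1/0.5002 = 68.6 cfs.

U_p ≈ 68.6 cfs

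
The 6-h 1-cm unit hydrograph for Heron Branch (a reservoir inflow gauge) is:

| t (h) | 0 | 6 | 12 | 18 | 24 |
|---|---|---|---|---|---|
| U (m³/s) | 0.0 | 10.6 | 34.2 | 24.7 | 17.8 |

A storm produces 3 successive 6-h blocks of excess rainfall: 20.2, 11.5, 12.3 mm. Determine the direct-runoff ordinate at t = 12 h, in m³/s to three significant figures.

By discrete convolution, Q_j = Σ (P_i / 10 mm) · U_{j−i}.
At t = 12 h (j=2): Q = (20.2/10)·34.2 + (11.5/10)·10.6 + (12.3/10)·0.0 = 81.3 m³/s.

Q ≈ 81.3 m³/s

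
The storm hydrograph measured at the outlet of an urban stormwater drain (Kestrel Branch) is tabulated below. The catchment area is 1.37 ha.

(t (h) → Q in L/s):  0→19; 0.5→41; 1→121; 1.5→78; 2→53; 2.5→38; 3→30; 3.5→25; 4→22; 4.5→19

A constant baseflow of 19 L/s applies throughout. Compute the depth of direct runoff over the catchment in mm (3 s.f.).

d ≈ 33.6 mm

Direct runoff: 0.0, 22.0, 102.0, 59.0, 34.0, 19.0, 11.0, 6.0, 3.0, 0.0 L/s; ΣQ_DR = 256.0 L/s.
V = ΣQ_DR · Δt = 256.0 × 1800 s = 4.608 × 10^5 L.
Over A = 1.37 ha, depth = V / A = 33.6 mm.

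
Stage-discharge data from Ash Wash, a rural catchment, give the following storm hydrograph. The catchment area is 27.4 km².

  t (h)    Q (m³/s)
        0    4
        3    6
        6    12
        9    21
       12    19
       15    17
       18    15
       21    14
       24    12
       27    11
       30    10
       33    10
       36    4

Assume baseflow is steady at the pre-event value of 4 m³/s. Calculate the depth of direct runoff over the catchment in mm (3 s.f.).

Direct runoff: 0.0, 2.0, 8.0, 17.0, 15.0, 13.0, 11.0, 10.0, 8.0, 7.0, 6.0, 6.0, 0.0 m³/s; ΣQ_DR = 103.0 m³/s.
V = ΣQ_DR · Δt = 103.0 × 10800 s = 1.112 × 10^6 m³.
Over A = 27.4 km², depth = V / A = 40.6 mm.

d ≈ 40.6 mm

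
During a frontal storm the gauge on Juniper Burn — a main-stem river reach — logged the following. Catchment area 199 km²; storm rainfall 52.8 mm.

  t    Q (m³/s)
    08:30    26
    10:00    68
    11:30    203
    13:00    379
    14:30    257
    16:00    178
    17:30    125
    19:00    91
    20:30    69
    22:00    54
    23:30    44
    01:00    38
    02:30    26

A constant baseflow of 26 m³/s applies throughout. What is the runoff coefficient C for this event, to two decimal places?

ΣQ_DR = 1220 m³/s; V = ΣQ_DR·Δt = 6.588 × 10^6 m³.
Runoff depth d = V / A = 33.11 mm.
C = d / P = 33.11 / 52.8 = 0.63.

C ≈ 0.63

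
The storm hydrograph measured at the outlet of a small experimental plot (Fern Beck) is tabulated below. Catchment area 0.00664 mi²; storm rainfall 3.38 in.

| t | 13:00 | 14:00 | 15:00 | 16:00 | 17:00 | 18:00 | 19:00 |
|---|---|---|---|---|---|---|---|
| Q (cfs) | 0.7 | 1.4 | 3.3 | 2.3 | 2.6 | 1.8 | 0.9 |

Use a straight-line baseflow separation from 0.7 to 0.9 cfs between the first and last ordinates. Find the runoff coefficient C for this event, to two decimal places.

C ≈ 0.51

ΣQ_DR = 7.400 cfs; V = ΣQ_DR·Δt = 26640 ft³.
Runoff depth d = V / A = 1.727 in.
C = d / P = 1.727 / 3.38 = 0.51.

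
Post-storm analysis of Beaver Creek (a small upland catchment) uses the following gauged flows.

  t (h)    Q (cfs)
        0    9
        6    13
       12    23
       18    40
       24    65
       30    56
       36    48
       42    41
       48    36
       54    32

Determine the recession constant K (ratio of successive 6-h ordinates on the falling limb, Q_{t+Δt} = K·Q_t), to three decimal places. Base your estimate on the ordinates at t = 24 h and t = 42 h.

K ≈ 0.858

Using the recession-limb readings at t = 24 h and t = 42 h: Q falls from 65 to 41 cfs over 3 intervals.
K = (Q₂/Q₁)^(1/3) = (41/65)^(1/3) = 0.858.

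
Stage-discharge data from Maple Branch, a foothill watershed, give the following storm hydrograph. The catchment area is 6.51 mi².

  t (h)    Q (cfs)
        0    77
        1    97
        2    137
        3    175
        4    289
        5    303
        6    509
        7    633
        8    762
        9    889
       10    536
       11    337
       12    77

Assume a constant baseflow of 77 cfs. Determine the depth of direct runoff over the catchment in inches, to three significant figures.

d ≈ 0.909 in

Direct runoff: 0.0, 20.0, 60.0, 98.0, 212.0, 226.0, 432.0, 556.0, 685.0, 812.0, 459.0, 260.0, 0.0 cfs; ΣQ_DR = 3820 cfs.
V = ΣQ_DR · Δt = 3820 × 3600 s = 1.375 × 10^7 ft³.
Over A = 6.51 mi², depth = V / A = 0.909 in.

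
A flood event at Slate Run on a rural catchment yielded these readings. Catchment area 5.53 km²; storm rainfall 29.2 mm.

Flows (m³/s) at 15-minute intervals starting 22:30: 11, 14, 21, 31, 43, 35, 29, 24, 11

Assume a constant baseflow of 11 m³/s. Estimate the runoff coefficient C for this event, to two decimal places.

C ≈ 0.67

ΣQ_DR = 120.0 m³/s; V = ΣQ_DR·Δt = 1.080 × 10^5 m³.
Runoff depth d = V / A = 19.53 mm.
C = d / P = 19.53 / 29.2 = 0.67.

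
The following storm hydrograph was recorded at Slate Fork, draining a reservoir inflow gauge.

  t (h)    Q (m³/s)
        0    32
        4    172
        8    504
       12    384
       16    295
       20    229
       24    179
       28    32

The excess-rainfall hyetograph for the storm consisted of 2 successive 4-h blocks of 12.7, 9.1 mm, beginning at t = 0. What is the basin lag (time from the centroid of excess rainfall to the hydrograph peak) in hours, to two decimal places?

Centroid of excess rainfall: t_c = Σ P_i·t̄_i / ΣP_i = 3.6697 h (block centres at 2, 6 h).
Hydrograph peak occurs at t = 8 h, so basin lag t_L = 8 − 3.6697 = 4.33 h.

t_L ≈ 4.33 h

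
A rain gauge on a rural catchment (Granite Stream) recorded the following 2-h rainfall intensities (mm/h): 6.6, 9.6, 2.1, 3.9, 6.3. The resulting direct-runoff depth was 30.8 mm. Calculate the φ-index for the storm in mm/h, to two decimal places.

φ ≈ 2.75 mm/h

Only the 4 blocks with intensity above φ contribute runoff: 6.6, 9.6, 3.9, 6.3 mm/h.
Σ(I−φ)·Δt = d  ⇒  (6.6+9.6+3.9+6.3 − 4φ)·2 = 30.8
φ = (26.40 − 30.8/2) / 4 = 2.75 mm/h.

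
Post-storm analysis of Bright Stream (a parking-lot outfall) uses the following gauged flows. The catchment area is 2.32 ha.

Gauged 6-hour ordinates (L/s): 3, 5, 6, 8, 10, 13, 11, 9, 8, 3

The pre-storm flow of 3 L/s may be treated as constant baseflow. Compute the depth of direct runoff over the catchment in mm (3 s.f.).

d ≈ 42.8 mm

Direct runoff: 0.0, 2.0, 3.0, 5.0, 7.0, 10.0, 8.0, 6.0, 5.0, 0.0 L/s; ΣQ_DR = 46.00 L/s.
V = ΣQ_DR · Δt = 46.00 × 21600 s = 9.936 × 10^5 L.
Over A = 2.32 ha, depth = V / A = 42.8 mm.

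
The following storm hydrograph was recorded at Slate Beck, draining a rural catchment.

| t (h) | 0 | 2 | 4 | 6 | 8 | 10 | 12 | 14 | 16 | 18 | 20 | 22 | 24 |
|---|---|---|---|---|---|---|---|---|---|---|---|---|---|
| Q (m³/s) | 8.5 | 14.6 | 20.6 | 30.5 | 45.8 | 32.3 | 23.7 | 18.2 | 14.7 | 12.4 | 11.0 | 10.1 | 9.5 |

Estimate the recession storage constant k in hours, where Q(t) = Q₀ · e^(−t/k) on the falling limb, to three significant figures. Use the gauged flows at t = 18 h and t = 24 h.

On the falling limb, Q drops from 12.4 to 9.5 m³/s between t = 18 h and t = 24 h (Δt = 6 h).
k = −Δt / ln(Q₂/Q₁) = −6 / ln(9.5/12.4) = 22.5 h.

k ≈ 22.5 h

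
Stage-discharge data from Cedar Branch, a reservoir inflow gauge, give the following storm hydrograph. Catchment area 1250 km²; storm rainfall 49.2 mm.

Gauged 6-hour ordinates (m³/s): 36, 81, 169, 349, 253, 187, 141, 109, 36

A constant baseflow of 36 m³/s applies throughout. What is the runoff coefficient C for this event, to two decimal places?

C ≈ 0.36

ΣQ_DR = 1037 m³/s; V = ΣQ_DR·Δt = 2.240 × 10^7 m³.
Runoff depth d = V / A = 17.92 mm.
C = d / P = 17.92 / 49.2 = 0.36.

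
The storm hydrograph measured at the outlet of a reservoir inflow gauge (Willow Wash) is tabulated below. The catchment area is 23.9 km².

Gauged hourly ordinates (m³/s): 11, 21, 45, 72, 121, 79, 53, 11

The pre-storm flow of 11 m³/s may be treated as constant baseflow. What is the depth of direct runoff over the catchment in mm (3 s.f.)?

Direct runoff: 0.0, 10.0, 34.0, 61.0, 110.0, 68.0, 42.0, 0.0 m³/s; ΣQ_DR = 325.0 m³/s.
V = ΣQ_DR · Δt = 325.0 × 3600 s = 1.170 × 10^6 m³.
Over A = 23.9 km², depth = V / A = 49.0 mm.

d ≈ 49.0 mm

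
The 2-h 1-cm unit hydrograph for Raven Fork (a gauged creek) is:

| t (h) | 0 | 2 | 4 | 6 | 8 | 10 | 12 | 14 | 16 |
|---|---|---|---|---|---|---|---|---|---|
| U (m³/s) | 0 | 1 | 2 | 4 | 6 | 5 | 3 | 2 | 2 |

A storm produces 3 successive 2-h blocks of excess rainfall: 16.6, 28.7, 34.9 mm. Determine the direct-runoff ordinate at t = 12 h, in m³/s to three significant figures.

By discrete convolution, Q_j = Σ (P_i / 10 mm) · U_{j−i}.
At t = 12 h (j=6): Q = (16.6/10)·3 + (28.7/10)·5 + (34.9/10)·6 = 40.3 m³/s.

Q ≈ 40.3 m³/s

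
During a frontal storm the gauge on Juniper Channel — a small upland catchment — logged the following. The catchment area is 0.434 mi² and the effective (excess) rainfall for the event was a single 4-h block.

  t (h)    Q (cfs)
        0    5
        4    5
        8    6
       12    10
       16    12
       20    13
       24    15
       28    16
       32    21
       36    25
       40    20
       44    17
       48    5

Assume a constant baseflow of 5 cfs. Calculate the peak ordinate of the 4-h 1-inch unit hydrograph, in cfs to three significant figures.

Direct runoff: 0.0, 0.0, 1.0, 5.0, 7.0, 8.0, 10.0, 11.0, 16.0, 20.0, 15.0, 12.0, 0.0 cfs; ΣQ_DR = 105.0 cfs, peak = 20.0 cfs.
Runoff depth d = ΣQ_DR·Δt / A = 105.0 × 14400 / (0.434 mi²) = 1.500 in.
The 1-inch UH is the DRH scaled by (1 in)/d, so U_p = 20.0 × 1/1.500 = 13.3 cfs.

U_p ≈ 13.3 cfs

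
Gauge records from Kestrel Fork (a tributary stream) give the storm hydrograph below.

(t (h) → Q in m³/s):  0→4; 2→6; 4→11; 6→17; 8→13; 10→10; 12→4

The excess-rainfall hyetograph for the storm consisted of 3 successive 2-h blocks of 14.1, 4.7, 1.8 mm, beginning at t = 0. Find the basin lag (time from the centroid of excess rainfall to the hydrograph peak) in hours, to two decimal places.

t_L ≈ 4.19 h

Centroid of excess rainfall: t_c = Σ P_i·t̄_i / ΣP_i = 1.8058 h (block centres at 1, 3, 5 h).
Hydrograph peak occurs at t = 6 h, so basin lag t_L = 6 − 1.8058 = 4.19 h.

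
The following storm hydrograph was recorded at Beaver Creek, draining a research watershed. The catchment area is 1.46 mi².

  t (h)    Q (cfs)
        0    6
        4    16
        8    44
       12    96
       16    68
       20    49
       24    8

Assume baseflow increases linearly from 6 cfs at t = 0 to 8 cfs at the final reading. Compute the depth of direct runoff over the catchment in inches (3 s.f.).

Direct runoff: 0.00, 9.67, 37.33, 89.00, 60.67, 41.33, 0.00 cfs; ΣQ_DR = 238.0 cfs.
V = ΣQ_DR · Δt = 238.0 × 14400 s = 3.427 × 10^6 ft³.
Over A = 1.46 mi², depth = V / A = 1.01 in.

d ≈ 1.01 in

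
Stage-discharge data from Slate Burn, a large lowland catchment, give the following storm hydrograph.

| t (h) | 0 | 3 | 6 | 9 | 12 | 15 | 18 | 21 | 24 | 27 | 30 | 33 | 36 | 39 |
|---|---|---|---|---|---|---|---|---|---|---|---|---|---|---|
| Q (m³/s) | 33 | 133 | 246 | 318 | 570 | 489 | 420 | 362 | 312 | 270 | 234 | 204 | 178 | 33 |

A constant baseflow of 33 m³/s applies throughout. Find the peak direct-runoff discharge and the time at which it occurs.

Subtracting baseflow gives direct-runoff ordinates: 0.0, 100.0, 213.0, 285.0, 537.0, 456.0, 387.0, 329.0, 279.0, 237.0, 201.0, 171.0, 145.0, 0.0 m³/s.
The maximum is 537.0 m³/s, occurring at the reading for t = 12 h.

Q_p = 537.0 m³/s at t = 12 h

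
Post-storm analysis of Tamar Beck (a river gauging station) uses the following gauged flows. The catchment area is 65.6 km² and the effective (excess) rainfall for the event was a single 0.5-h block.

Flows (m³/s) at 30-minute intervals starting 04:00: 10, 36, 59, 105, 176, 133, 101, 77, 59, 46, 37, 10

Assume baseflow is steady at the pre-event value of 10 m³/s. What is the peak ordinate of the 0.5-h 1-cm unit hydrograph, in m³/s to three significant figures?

U_p ≈ 83.0 m³/s

Direct runoff: 0.0, 26.0, 49.0, 95.0, 166.0, 123.0, 91.0, 67.0, 49.0, 36.0, 27.0, 0.0 m³/s; ΣQ_DR = 729.0 m³/s, peak = 166.0 m³/s.
Runoff depth d = ΣQ_DR·Δt / A = 729.0 × 1800 / (65.6 km²) = 20.00 mm.
The 1-cm UH is the DRH scaled by (10 mm)/d, so U_p = 166.0 × 10/20.00 = 83.0 m³/s.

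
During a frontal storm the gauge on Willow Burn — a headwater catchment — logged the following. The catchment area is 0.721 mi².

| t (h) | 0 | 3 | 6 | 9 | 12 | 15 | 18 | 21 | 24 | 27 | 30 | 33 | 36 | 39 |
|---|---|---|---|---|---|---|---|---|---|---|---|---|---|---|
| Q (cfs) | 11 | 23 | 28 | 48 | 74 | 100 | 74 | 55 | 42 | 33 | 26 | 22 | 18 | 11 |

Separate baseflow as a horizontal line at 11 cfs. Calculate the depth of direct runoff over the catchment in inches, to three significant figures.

d ≈ 2.65 in

Direct runoff: 0.0, 12.0, 17.0, 37.0, 63.0, 89.0, 63.0, 44.0, 31.0, 22.0, 15.0, 11.0, 7.0, 0.0 cfs; ΣQ_DR = 411.0 cfs.
V = ΣQ_DR · Δt = 411.0 × 10800 s = 4.439 × 10^6 ft³.
Over A = 0.721 mi², depth = V / A = 2.65 in.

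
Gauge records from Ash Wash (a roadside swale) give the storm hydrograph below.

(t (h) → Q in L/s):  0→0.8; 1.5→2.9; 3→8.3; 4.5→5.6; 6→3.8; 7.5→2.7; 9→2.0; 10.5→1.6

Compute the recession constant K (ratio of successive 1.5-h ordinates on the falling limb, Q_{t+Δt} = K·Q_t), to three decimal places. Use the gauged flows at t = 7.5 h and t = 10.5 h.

K ≈ 0.770

Using the recession-limb readings at t = 7.5 h and t = 10.5 h: Q falls from 2.7 to 1.6 L/s over 2 intervals.
K = (Q₂/Q₁)^(1/2) = (1.6/2.7)^(1/2) = 0.770.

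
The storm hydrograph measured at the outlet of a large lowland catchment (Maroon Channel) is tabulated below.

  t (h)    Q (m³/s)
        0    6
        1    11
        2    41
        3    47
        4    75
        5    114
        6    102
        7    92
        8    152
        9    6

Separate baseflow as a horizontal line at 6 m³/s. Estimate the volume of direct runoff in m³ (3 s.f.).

V ≈ 2.11 × 10^6 m³

Direct-runoff ordinates (Q − Q_b): 0.0, 5.0, 35.0, 41.0, 69.0, 108.0, 96.0, 86.0, 146.0, 0.0 m³/s.
ΣQ_DR = 586.0 m³/s.
With Δt = 1 h = 3600 s, V = ΣQ_DR · Δt = 586.0 × 3600 = 2.11 × 10^6 m³.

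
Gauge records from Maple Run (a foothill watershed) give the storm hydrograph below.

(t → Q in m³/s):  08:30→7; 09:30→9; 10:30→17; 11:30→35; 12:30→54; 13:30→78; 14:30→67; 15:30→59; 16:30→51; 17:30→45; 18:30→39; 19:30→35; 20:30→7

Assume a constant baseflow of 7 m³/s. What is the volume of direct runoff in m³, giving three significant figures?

V ≈ 1.48 × 10^6 m³

Direct-runoff ordinates (Q − Q_b): 0.0, 2.0, 10.0, 28.0, 47.0, 71.0, 60.0, 52.0, 44.0, 38.0, 32.0, 28.0, 0.0 m³/s.
ΣQ_DR = 412.0 m³/s.
With Δt = 1 h = 3600 s, V = ΣQ_DR · Δt = 412.0 × 3600 = 1.48 × 10^6 m³.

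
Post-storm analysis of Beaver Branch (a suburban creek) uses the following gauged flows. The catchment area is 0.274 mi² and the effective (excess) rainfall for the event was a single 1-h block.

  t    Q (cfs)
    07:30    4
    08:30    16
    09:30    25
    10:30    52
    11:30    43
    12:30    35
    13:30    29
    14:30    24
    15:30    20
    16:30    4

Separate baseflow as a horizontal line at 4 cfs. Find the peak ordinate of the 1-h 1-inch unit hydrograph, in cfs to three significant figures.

U_p ≈ 40.0 cfs

Direct runoff: 0.0, 12.0, 21.0, 48.0, 39.0, 31.0, 25.0, 20.0, 16.0, 0.0 cfs; ΣQ_DR = 212.0 cfs, peak = 48.0 cfs.
Runoff depth d = ΣQ_DR·Δt / A = 212.0 × 3600 / (0.274 mi²) = 1.199 in.
The 1-inch UH is the DRH scaled by (1 in)/d, so U_p = 48.0 × 1/1.199 = 40.0 cfs.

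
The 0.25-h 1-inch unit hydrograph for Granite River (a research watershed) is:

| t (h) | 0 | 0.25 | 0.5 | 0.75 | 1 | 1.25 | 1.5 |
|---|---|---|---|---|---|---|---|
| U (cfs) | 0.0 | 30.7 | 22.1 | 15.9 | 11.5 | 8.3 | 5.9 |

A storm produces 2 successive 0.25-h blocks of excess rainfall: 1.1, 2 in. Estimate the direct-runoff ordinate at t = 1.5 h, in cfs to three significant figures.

Q ≈ 23.1 cfs

By discrete convolution, Q_j = Σ (P_i / 1 in) · U_{j−i}.
At t = 1.5 h (j=6): Q = (1.1/1)·5.9 + (2/1)·8.3 = 23.1 cfs.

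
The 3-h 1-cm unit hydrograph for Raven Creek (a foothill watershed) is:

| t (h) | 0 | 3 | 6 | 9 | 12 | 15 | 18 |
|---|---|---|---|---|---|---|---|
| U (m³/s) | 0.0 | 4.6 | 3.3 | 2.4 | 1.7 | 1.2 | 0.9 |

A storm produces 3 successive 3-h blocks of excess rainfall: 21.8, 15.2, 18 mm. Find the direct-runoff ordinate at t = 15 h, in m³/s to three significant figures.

By discrete convolution, Q_j = Σ (P_i / 10 mm) · U_{j−i}.
At t = 15 h (j=5): Q = (21.8/10)·1.2 + (15.2/10)·1.7 + (18/10)·2.4 = 9.52 m³/s.

Q ≈ 9.52 m³/s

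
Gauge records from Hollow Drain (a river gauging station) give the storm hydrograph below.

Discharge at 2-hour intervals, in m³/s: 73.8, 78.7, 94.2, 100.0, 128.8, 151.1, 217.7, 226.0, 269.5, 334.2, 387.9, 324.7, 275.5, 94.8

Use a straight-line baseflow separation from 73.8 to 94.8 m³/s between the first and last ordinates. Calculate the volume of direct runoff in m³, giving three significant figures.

Direct-runoff ordinates (Q − Q_b): 0.00, 3.28, 17.17, 21.35, 48.54, 69.22, 134.21, 140.89, 182.78, 245.86, 297.95, 233.13, 182.32, 0.00 m³/s.
ΣQ_DR = 1577 m³/s.
With Δt = 2 h = 7200 s, V = ΣQ_DR · Δt = 1577 × 7200 = 1.14 × 10^7 m³.

V ≈ 1.14 × 10^7 m³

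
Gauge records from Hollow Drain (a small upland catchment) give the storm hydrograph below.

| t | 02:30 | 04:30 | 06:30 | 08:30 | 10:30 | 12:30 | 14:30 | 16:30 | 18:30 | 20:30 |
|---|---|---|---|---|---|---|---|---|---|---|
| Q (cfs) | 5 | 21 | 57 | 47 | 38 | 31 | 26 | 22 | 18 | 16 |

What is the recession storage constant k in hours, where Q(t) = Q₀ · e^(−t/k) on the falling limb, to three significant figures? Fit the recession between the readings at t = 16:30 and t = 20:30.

k ≈ 12.6 h

On the falling limb, Q drops from 22 to 16 cfs between t = 16:30 and t = 20:30 (Δt = 4 h).
k = −Δt / ln(Q₂/Q₁) = −4 / ln(16/22) = 12.6 h.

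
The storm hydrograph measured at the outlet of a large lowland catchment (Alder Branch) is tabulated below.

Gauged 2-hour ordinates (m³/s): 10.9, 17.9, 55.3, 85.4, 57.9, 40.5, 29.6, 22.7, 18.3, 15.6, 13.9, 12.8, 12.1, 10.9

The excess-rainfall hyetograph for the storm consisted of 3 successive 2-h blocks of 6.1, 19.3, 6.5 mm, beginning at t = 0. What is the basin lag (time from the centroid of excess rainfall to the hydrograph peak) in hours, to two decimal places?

t_L ≈ 2.97 h

Centroid of excess rainfall: t_c = Σ P_i·t̄_i / ΣP_i = 3.0251 h (block centres at 1, 3, 5 h).
Hydrograph peak occurs at t = 6 h, so basin lag t_L = 6 − 3.0251 = 2.97 h.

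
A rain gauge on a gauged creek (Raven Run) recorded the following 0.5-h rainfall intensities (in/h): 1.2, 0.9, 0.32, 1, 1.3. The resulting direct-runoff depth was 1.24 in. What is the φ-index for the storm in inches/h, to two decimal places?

Only the 4 blocks with intensity above φ contribute runoff: 1.2, 0.9, 1, 1.3 in/h.
Σ(I−φ)·Δt = d  ⇒  (1.2+0.9+1+1.3 − 4φ)·0.5 = 1.24
φ = (4.400 − 1.24/0.5) / 4 = 0.48 in/h.

φ ≈ 0.48 in/h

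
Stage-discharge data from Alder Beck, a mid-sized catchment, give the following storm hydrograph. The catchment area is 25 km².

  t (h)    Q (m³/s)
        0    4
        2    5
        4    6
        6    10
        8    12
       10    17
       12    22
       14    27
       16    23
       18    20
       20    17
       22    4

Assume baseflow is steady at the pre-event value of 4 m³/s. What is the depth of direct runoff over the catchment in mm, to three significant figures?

d ≈ 34.3 mm

Direct runoff: 0.0, 1.0, 2.0, 6.0, 8.0, 13.0, 18.0, 23.0, 19.0, 16.0, 13.0, 0.0 m³/s; ΣQ_DR = 119.0 m³/s.
V = ΣQ_DR · Δt = 119.0 × 7200 s = 8.568 × 10^5 m³.
Over A = 25 km², depth = V / A = 34.3 mm.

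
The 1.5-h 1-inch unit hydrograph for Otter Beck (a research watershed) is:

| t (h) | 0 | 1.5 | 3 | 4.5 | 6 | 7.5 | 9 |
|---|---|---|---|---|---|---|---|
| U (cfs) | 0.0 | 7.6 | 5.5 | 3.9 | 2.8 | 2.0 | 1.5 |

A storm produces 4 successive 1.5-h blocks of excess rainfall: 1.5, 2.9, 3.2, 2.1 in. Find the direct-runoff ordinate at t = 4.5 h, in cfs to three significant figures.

By discrete convolution, Q_j = Σ (P_i / 1 in) · U_{j−i}.
At t = 4.5 h (j=3): Q = (1.5/1)·3.9 + (2.9/1)·5.5 + (3.2/1)·7.6 + (2.1/1)·0.0 = 46.1 cfs.

Q ≈ 46.1 cfs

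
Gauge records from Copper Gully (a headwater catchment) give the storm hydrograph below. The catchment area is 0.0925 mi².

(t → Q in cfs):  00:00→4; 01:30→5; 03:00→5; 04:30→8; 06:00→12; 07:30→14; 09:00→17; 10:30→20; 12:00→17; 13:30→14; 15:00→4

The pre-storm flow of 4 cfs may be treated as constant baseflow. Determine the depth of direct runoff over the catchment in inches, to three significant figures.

d ≈ 1.91 in

Direct runoff: 0.0, 1.0, 1.0, 4.0, 8.0, 10.0, 13.0, 16.0, 13.0, 10.0, 0.0 cfs; ΣQ_DR = 76.00 cfs.
V = ΣQ_DR · Δt = 76.00 × 5400 s = 4.104 × 10^5 ft³.
Over A = 0.0925 mi², depth = V / A = 1.91 in.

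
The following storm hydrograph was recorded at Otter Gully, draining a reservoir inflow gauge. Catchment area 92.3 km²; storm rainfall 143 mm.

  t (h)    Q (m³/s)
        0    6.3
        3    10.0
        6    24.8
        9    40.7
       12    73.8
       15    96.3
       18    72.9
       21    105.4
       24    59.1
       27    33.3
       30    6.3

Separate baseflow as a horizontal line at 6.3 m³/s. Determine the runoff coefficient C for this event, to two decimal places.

ΣQ_DR = 459.6 m³/s; V = ΣQ_DR·Δt = 4.964 × 10^6 m³.
Runoff depth d = V / A = 53.78 mm.
C = d / P = 53.78 / 143 = 0.38.

C ≈ 0.38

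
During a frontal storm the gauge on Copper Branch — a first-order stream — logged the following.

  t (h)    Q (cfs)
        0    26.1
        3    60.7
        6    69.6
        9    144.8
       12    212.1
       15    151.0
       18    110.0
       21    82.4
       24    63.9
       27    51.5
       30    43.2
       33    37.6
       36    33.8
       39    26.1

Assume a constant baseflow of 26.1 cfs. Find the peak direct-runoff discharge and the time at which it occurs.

Subtracting baseflow gives direct-runoff ordinates: 0.0, 34.6, 43.5, 118.7, 186.0, 124.9, 83.9, 56.3, 37.8, 25.4, 17.1, 11.5, 7.7, 0.0 cfs.
The maximum is 186.0 cfs, occurring at the reading for t = 12 h.

Q_p = 186.0 cfs at t = 12 h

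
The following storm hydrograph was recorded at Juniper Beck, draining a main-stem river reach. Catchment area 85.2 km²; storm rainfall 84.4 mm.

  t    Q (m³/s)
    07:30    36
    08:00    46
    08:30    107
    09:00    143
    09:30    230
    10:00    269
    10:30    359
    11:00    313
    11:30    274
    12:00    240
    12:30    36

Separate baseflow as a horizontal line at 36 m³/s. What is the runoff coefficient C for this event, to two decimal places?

C ≈ 0.41

ΣQ_DR = 1657 m³/s; V = ΣQ_DR·Δt = 2.983 × 10^6 m³.
Runoff depth d = V / A = 35.01 mm.
C = d / P = 35.01 / 84.4 = 0.41.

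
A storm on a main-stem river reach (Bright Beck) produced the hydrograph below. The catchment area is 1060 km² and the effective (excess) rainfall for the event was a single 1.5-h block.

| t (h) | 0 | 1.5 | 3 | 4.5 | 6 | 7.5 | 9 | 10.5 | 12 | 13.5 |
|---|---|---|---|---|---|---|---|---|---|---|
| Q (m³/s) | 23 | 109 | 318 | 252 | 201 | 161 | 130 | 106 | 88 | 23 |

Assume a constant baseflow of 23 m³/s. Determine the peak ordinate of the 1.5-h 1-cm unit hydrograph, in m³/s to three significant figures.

U_p ≈ 490 m³/s

Direct runoff: 0.0, 86.0, 295.0, 229.0, 178.0, 138.0, 107.0, 83.0, 65.0, 0.0 m³/s; ΣQ_DR = 1181 m³/s, peak = 295.0 m³/s.
Runoff depth d = ΣQ_DR·Δt / A = 1181 × 5400 / (1060 km²) = 6.016 mm.
The 1-cm UH is the DRH scaled by (10 mm)/d, so U_p = 295.0 × 10/6.016 = 490 m³/s.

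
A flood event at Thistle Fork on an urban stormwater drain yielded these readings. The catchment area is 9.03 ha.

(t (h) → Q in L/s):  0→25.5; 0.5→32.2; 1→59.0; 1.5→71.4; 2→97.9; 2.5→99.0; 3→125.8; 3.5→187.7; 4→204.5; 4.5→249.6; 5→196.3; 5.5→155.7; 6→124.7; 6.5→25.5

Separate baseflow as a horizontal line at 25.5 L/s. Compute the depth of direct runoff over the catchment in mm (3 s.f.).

Direct runoff: 0.0, 6.7, 33.5, 45.9, 72.4, 73.5, 100.3, 162.2, 179.0, 224.1, 170.8, 130.2, 99.2, 0.0 L/s; ΣQ_DR = 1298 L/s.
V = ΣQ_DR · Δt = 1298 × 1800 s = 2.336 × 10^6 L.
Over A = 9.03 ha, depth = V / A = 25.9 mm.

d ≈ 25.9 mm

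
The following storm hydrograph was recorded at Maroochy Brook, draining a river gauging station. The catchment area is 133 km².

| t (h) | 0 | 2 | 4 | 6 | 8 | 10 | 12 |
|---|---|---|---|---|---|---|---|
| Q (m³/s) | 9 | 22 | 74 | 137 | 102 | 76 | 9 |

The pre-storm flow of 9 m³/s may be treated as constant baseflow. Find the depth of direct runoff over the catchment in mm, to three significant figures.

Direct runoff: 0.0, 13.0, 65.0, 128.0, 93.0, 67.0, 0.0 m³/s; ΣQ_DR = 366.0 m³/s.
V = ΣQ_DR · Δt = 366.0 × 7200 s = 2.635 × 10^6 m³.
Over A = 133 km², depth = V / A = 19.8 mm.

d ≈ 19.8 mm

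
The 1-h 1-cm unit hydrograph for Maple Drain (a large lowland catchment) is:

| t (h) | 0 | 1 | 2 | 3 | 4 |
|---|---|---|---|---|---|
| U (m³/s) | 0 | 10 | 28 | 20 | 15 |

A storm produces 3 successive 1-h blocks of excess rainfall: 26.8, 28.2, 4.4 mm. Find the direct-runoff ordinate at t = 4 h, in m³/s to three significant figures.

Q ≈ 109 m³/s

By discrete convolution, Q_j = Σ (P_i / 10 mm) · U_{j−i}.
At t = 4 h (j=4): Q = (26.8/10)·15 + (28.2/10)·20 + (4.4/10)·28 = 109 m³/s.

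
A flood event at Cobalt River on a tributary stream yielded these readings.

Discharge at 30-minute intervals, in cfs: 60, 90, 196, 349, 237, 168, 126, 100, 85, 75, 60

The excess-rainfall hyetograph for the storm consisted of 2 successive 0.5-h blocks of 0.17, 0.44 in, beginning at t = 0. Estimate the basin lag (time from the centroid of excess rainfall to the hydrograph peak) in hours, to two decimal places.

Centroid of excess rainfall: t_c = Σ P_i·t̄_i / ΣP_i = 0.6107 h (block centres at 0.25, 0.75 h).
Hydrograph peak occurs at t = 1.5 h, so basin lag t_L = 1.5 − 0.6107 = 0.89 h.

t_L ≈ 0.89 h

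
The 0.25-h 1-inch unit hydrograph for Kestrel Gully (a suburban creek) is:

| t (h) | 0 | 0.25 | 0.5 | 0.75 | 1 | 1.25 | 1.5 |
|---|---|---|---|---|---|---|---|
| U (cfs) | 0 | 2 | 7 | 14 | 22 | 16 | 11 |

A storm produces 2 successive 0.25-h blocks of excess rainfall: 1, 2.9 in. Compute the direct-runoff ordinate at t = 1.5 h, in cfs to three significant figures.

By discrete convolution, Q_j = Σ (P_i / 1 in) · U_{j−i}.
At t = 1.5 h (j=6): Q = (1/1)·11 + (2.9/1)·16 = 57.4 cfs.

Q ≈ 57.4 cfs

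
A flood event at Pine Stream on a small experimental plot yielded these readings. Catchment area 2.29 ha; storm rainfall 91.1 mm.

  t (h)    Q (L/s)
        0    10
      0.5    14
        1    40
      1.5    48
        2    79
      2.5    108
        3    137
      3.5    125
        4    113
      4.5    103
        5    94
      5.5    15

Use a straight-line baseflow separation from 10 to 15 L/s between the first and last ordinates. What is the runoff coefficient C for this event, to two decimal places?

C ≈ 0.64

ΣQ_DR = 736.0 L/s; V = ΣQ_DR·Δt = 1.325 × 10^6 L.
Runoff depth d = V / A = 57.85 mm.
C = d / P = 57.85 / 91.1 = 0.64.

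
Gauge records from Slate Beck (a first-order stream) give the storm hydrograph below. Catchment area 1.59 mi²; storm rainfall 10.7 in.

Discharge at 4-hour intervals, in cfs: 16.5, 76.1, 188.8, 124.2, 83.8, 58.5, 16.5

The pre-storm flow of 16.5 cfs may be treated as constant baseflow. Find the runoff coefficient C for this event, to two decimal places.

C ≈ 0.16

ΣQ_DR = 448.9 cfs; V = ΣQ_DR·Δt = 6.464 × 10^6 ft³.
Runoff depth d = V / A = 1.750 in.
C = d / P = 1.750 / 10.7 = 0.16.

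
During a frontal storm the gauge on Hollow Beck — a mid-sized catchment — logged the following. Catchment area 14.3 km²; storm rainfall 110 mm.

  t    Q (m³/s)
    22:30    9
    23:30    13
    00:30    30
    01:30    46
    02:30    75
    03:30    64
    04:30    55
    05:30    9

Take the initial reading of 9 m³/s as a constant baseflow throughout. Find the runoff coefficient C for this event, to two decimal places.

ΣQ_DR = 229.0 m³/s; V = ΣQ_DR·Δt = 8.244 × 10^5 m³.
Runoff depth d = V / A = 57.65 mm.
C = d / P = 57.65 / 110 = 0.52.

C ≈ 0.52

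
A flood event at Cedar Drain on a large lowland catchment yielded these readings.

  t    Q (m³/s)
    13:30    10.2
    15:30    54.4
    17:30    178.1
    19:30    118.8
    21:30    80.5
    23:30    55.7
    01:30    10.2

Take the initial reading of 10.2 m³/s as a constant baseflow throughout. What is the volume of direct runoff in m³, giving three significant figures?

V ≈ 3.14 × 10^6 m³

Direct-runoff ordinates (Q − Q_b): 0.0, 44.2, 167.9, 108.6, 70.3, 45.5, 0.0 m³/s.
ΣQ_DR = 436.5 m³/s.
With Δt = 2 h = 7200 s, V = ΣQ_DR · Δt = 436.5 × 7200 = 3.14 × 10^6 m³.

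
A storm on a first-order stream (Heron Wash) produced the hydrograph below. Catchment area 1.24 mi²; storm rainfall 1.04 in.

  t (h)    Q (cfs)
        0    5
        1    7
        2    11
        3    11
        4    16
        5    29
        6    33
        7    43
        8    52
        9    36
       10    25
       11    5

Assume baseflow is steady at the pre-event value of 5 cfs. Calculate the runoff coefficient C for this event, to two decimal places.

ΣQ_DR = 213.0 cfs; V = ΣQ_DR·Δt = 7.668 × 10^5 ft³.
Runoff depth d = V / A = 0.2662 in.
C = d / P = 0.2662 / 1.04 = 0.26.

C ≈ 0.26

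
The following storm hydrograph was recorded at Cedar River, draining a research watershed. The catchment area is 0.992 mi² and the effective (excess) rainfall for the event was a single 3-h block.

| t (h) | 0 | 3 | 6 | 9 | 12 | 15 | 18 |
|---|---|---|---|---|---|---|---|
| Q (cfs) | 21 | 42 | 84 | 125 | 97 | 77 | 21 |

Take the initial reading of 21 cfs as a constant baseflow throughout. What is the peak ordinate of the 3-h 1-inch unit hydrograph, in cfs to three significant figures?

Direct runoff: 0.0, 21.0, 63.0, 104.0, 76.0, 56.0, 0.0 cfs; ΣQ_DR = 320.0 cfs, peak = 104.0 cfs.
Runoff depth d = ΣQ_DR·Δt / A = 320.0 × 10800 / (0.992 mi²) = 1.500 in.
The 1-inch UH is the DRH scaled by (1 in)/d, so U_p = 104.0 × 1/1.500 = 69.4 cfs.

U_p ≈ 69.4 cfs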